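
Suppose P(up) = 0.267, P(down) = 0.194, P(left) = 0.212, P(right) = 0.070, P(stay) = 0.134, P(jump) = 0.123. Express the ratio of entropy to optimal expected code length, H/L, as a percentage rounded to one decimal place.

Entropy H = −Σ p log₂ p ≈ 2.4710 bits.
Huffman merges: 7/100+123/1000→193/1000; 67/500+193/1000→327/1000; 97/500+53/250→203/500; 267/1000+327/1000→297/500; 203/500+297/500→1. L = 63/25 ≈ 2.5200.
Efficiency = H/L = 2.4710/2.5200 = 98.1%.

98.1%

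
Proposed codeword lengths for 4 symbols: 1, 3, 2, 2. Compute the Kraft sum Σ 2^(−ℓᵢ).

With common denominator 2^3 = 8: Σ 2^(−ℓᵢ) = 4/8 + 1/8 + 2/8 + 2/8 = 9/8 = 1.125.

1.125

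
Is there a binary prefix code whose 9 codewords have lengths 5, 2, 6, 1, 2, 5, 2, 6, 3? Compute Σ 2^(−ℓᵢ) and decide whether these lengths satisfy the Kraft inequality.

With common denominator 2^6 = 64: Σ 2^(−ℓᵢ) = 2/64 + 16/64 + 1/64 + 32/64 + 16/64 + 2/64 + 16/64 + 1/64 + 8/64 = 94/64 = 1.46875.
Kraft's inequality requires Σ ≤ 1; here Σ = 1.46875 > 1, so no such prefix code exists.

1.46875; no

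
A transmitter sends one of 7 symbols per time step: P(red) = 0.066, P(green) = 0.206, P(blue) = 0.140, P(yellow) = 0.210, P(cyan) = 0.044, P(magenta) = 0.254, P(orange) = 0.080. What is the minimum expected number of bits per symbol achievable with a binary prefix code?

Repeatedly combine the two least-probable nodes; the expected code length is the sum of the merged weights.
merge 11/250 + 33/500 → 11/100
merge 2/25 + 11/100 → 19/100
merge 7/50 + 19/100 → 33/100
merge 103/500 + 21/100 → 52/125
merge 127/500 + 33/100 → 73/125
merge 52/125 + 73/125 → 1
L = 11/100 + 19/100 + 33/100 + 52/125 + 73/125 + 1 = 263/100 = 2.63 bits/symbol.

2.63 bits/symbol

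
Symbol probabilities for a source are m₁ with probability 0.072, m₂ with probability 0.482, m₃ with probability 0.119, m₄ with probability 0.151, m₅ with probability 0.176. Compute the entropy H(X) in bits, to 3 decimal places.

1.999 bits

H = −Σ pᵢ log₂ pᵢ.
−0.072·log₂(0.072) = 0.2733
−0.482·log₂(0.482) = 0.5075
−0.119·log₂(0.119) = 0.3654
−0.151·log₂(0.151) = 0.4118
−0.176·log₂(0.176) = 0.4411
Sum ≈ 1.9992 → 1.999 bits.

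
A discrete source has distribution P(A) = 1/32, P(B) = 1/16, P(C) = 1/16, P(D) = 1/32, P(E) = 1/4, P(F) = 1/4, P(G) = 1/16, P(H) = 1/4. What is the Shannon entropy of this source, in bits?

2.5625 bits

Each probability is a power of 1/2, so log₂(1/p) is an integer.
H = Σ p·log₂(1/p) = 1/32·5 + 1/16·4 + 1/16·4 + 1/32·5 + 1/4·2 + 1/4·2 + 1/16·4 + 1/4·2 = 2.5625 bits.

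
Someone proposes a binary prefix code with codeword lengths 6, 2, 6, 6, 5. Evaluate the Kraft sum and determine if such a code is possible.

0.328125; yes

With common denominator 2^6 = 64: Σ 2^(−ℓᵢ) = 1/64 + 16/64 + 1/64 + 1/64 + 2/64 = 21/64 = 0.328125.
Kraft's inequality requires Σ ≤ 1; here Σ = 0.328125 ≤ 1, so such a prefix code exists.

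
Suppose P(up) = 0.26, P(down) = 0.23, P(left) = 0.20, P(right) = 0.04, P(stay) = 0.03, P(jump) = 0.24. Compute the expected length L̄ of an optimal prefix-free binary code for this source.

Repeatedly combine the two least-probable nodes; the expected code length is the sum of the merged weights.
merge 3/100 + 1/25 → 7/100
merge 7/100 + 1/5 → 27/100
merge 23/100 + 6/25 → 47/100
merge 13/50 + 27/100 → 53/100
merge 47/100 + 53/100 → 1
L = 7/100 + 27/100 + 47/100 + 53/100 + 1 = 117/50 = 2.34 bits/symbol.

2.34 bits/symbol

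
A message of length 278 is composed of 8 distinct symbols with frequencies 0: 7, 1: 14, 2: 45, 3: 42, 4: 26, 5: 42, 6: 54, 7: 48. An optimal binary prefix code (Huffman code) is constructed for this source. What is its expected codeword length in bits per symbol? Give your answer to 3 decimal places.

Probabilities are the counts divided by 278.
Repeatedly combine the two least-probable nodes; the expected code length is the sum of the merged weights.
merge 7/278 + 7/139 → 21/278
merge 21/278 + 13/139 → 47/278
merge 21/139 + 21/139 → 42/139
merge 45/278 + 47/278 → 46/139
merge 24/139 + 27/139 → 51/139
merge 42/139 + 46/139 → 88/139
merge 51/139 + 88/139 → 1
L = 21/278 + 47/278 + 42/139 + 46/139 + 51/139 + 88/139 + 1 = 400/139 ≈ 2.878 bits/symbol.

2.878 bits/symbol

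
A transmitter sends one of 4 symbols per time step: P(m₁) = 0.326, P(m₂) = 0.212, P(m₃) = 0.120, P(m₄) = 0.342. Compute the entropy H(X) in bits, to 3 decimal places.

H = −Σ pᵢ log₂ pᵢ.
−0.326·log₂(0.326) = 0.5272
−0.212·log₂(0.212) = 0.4744
−0.120·log₂(0.120) = 0.3671
−0.342·log₂(0.342) = 0.5294
Sum ≈ 1.8980 → 1.898 bits.

1.898 bits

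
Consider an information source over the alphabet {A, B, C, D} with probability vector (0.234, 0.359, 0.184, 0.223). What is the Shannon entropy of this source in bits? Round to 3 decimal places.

H = −Σ pᵢ log₂ pᵢ.
−0.234·log₂(0.234) = 0.4903
−0.359·log₂(0.359) = 0.5306
−0.184·log₂(0.184) = 0.4494
−0.223·log₂(0.223) = 0.4828
Sum ≈ 1.9530 → 1.953 bits.

1.953 bits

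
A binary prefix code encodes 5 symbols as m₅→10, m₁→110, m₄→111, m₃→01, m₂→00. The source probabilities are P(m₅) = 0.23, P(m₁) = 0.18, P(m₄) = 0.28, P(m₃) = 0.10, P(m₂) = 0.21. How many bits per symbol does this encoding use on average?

L̄ = Σ pᵢ·ℓᵢ = 0.23·2 + 0.18·3 + 0.28·3 + 0.10·2 + 0.21·2 = 2.46 bits/symbol.

2.46 bits/symbol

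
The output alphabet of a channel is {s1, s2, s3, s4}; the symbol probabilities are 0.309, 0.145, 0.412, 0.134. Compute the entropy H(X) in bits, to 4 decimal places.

1.8431 bits

H = −Σ pᵢ log₂ pᵢ.
−0.309·log₂(0.309) = 0.5235
−0.145·log₂(0.145) = 0.4040
−0.412·log₂(0.412) = 0.5271
−0.134·log₂(0.134) = 0.3886
Sum ≈ 1.8431 → 1.8431 bits.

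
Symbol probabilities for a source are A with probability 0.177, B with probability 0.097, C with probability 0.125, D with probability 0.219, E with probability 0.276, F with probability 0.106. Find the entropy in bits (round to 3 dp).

H = −Σ pᵢ log₂ pᵢ.
−0.177·log₂(0.177) = 0.4422
−0.097·log₂(0.097) = 0.3265
−0.125·log₂(0.125) = 0.3750
−0.219·log₂(0.219) = 0.4798
−0.276·log₂(0.276) = 0.5126
−0.106·log₂(0.106) = 0.3432
Sum ≈ 2.4793 → 2.479 bits.

2.479 bits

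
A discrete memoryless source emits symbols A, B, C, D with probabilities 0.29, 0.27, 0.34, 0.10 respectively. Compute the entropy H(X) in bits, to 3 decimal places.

1.889 bits

H = −Σ pᵢ log₂ pᵢ.
−0.29·log₂(0.29) = 0.5179
−0.27·log₂(0.27) = 0.5100
−0.34·log₂(0.34) = 0.5292
−0.10·log₂(0.10) = 0.3322
Sum ≈ 1.8893 → 1.889 bits.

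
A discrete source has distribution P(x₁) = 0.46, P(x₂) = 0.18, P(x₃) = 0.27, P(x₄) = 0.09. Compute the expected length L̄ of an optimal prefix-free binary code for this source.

Repeatedly combine the two least-probable nodes; the expected code length is the sum of the merged weights.
merge 9/100 + 9/50 → 27/100
merge 27/100 + 27/100 → 27/50
merge 23/50 + 27/50 → 1
L = 27/100 + 27/50 + 1 = 181/100 = 1.81 bits/symbol.

1.81 bits/symbol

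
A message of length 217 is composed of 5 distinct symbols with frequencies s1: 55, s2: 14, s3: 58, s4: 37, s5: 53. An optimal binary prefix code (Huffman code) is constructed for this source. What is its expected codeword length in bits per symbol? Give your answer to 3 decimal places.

2.235 bits/symbol

Probabilities are the counts divided by 217.
Repeatedly combine the two least-probable nodes; the expected code length is the sum of the merged weights.
merge 2/31 + 37/217 → 51/217
merge 51/217 + 53/217 → 104/217
merge 55/217 + 58/217 → 113/217
merge 104/217 + 113/217 → 1
L = 51/217 + 104/217 + 113/217 + 1 = 485/217 ≈ 2.235 bits/symbol.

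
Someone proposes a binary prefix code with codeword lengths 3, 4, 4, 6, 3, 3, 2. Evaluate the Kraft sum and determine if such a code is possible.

With common denominator 2^6 = 64: Σ 2^(−ℓᵢ) = 8/64 + 4/64 + 4/64 + 1/64 + 8/64 + 8/64 + 16/64 = 49/64 = 0.765625.
Kraft's inequality requires Σ ≤ 1; here Σ = 0.765625 ≤ 1, so such a prefix code exists.

0.765625; yes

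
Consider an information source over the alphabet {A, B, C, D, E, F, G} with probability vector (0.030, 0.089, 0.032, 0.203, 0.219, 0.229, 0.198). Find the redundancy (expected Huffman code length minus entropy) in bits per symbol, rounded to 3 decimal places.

0.044 bits

Entropy H = −Σ p log₂ p ≈ 2.5177 bits.
Huffman merges: 3/100+4/125→31/500; 31/500+89/1000→151/1000; 151/1000+99/500→349/1000; 203/1000+219/1000→211/500; 229/1000+349/1000→289/500; 211/500+289/500→1. L = 1281/500 ≈ 2.5620.
L − H = 2.5620 − 2.5177 = 0.044 bits.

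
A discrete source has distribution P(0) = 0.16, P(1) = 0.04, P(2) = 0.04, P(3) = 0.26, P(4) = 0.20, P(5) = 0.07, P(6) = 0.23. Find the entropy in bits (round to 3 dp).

2.520 bits

H = −Σ pᵢ log₂ pᵢ.
−0.16·log₂(0.16) = 0.4230
−0.04·log₂(0.04) = 0.1858
−0.04·log₂(0.04) = 0.1858
−0.26·log₂(0.26) = 0.5053
−0.20·log₂(0.20) = 0.4644
−0.07·log₂(0.07) = 0.2686
−0.23·log₂(0.23) = 0.4877
Sum ≈ 2.5204 → 2.520 bits.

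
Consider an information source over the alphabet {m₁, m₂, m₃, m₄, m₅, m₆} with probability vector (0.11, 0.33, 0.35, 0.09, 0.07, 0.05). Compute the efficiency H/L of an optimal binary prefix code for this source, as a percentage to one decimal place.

Entropy H = −Σ p log₂ p ≈ 2.2055 bits.
Huffman merges: 1/20+7/100→3/25; 9/100+11/100→1/5; 3/25+1/5→8/25; 8/25+33/100→13/20; 7/20+13/20→1. L = 229/100 ≈ 2.2900.
Efficiency = H/L = 2.2055/2.2900 = 96.3%.

96.3%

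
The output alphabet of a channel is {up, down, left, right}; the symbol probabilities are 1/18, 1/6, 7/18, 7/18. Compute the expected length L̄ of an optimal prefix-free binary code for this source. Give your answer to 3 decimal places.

1.833 bits/symbol

Repeatedly combine the two least-probable nodes; the expected code length is the sum of the merged weights.
merge 1/18 + 1/6 → 2/9
merge 2/9 + 7/18 → 11/18
merge 7/18 + 11/18 → 1
L = 2/9 + 11/18 + 1 = 11/6 ≈ 1.833 bits/symbol.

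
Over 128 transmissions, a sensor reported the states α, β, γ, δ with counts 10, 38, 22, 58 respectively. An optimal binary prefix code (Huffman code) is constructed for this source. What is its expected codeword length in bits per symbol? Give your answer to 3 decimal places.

1.797 bits/symbol

Probabilities are the counts divided by 128.
Repeatedly combine the two least-probable nodes; the expected code length is the sum of the merged weights.
merge 5/64 + 11/64 → 1/4
merge 1/4 + 19/64 → 35/64
merge 29/64 + 35/64 → 1
L = 1/4 + 35/64 + 1 = 115/64 ≈ 1.797 bits/symbol.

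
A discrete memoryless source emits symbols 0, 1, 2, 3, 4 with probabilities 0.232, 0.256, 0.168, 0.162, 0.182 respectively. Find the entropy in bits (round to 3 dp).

H = −Σ pᵢ log₂ pᵢ.
−0.232·log₂(0.232) = 0.4890
−0.256·log₂(0.256) = 0.5032
−0.168·log₂(0.168) = 0.4323
−0.162·log₂(0.162) = 0.4254
−0.182·log₂(0.182) = 0.4474
Sum ≈ 2.2973 → 2.297 bits.

2.297 bits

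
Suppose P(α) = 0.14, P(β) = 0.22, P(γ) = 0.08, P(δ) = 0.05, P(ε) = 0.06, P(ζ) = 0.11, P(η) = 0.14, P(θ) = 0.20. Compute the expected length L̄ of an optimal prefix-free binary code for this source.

Repeatedly combine the two least-probable nodes; the expected code length is the sum of the merged weights.
merge 1/20 + 3/50 → 11/100
merge 2/25 + 11/100 → 19/100
merge 11/100 + 7/50 → 1/4
merge 7/50 + 19/100 → 33/100
merge 1/5 + 11/50 → 21/50
merge 1/4 + 33/100 → 29/50
merge 21/50 + 29/50 → 1
L = 11/100 + 19/100 + 1/4 + 33/100 + 21/50 + 29/50 + 1 = 72/25 = 2.88 bits/symbol.

2.88 bits/symbol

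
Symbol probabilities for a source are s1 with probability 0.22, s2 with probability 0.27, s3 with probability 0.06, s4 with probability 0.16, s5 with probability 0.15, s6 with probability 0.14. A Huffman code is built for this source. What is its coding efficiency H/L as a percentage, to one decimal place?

Entropy H = −Σ p log₂ p ≈ 2.4648 bits.
Huffman merges: 3/50+7/50→1/5; 3/20+4/25→31/100; 1/5+11/50→21/50; 27/100+31/100→29/50; 21/50+29/50→1. L = 251/100 ≈ 2.5100.
Efficiency = H/L = 2.4648/2.5100 = 98.2%.

98.2%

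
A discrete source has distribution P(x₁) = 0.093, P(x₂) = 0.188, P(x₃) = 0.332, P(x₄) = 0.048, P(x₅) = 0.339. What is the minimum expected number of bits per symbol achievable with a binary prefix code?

2.131 bits/symbol

Repeatedly combine the two least-probable nodes; the expected code length is the sum of the merged weights.
merge 6/125 + 93/1000 → 141/1000
merge 141/1000 + 47/250 → 329/1000
merge 329/1000 + 83/250 → 661/1000
merge 339/1000 + 661/1000 → 1
L = 141/1000 + 329/1000 + 661/1000 + 1 = 2131/1000 = 2.131 bits/symbol.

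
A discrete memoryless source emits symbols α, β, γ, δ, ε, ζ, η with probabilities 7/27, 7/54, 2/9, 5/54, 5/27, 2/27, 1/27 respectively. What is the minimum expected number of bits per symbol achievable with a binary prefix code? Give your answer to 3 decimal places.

Repeatedly combine the two least-probable nodes; the expected code length is the sum of the merged weights.
merge 1/27 + 2/27 → 1/9
merge 5/54 + 1/9 → 11/54
merge 7/54 + 5/27 → 17/54
merge 11/54 + 2/9 → 23/54
merge 7/27 + 17/54 → 31/54
merge 23/54 + 31/54 → 1
L = 1/9 + 11/54 + 17/54 + 23/54 + 31/54 + 1 = 71/27 ≈ 2.630 bits/symbol.

2.630 bits/symbol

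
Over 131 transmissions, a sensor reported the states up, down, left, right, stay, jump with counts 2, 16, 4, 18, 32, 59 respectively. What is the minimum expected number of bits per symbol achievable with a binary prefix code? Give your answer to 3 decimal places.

2.069 bits/symbol

Probabilities are the counts divided by 131.
Repeatedly combine the two least-probable nodes; the expected code length is the sum of the merged weights.
merge 2/131 + 4/131 → 6/131
merge 6/131 + 16/131 → 22/131
merge 18/131 + 22/131 → 40/131
merge 32/131 + 40/131 → 72/131
merge 59/131 + 72/131 → 1
L = 6/131 + 22/131 + 40/131 + 72/131 + 1 = 271/131 ≈ 2.069 bits/symbol.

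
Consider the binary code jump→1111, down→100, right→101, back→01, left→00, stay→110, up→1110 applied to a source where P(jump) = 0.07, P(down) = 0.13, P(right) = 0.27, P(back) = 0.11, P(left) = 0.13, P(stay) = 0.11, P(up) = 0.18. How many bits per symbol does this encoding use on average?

3.01 bits/symbol

L̄ = Σ pᵢ·ℓᵢ = 0.07·4 + 0.13·3 + 0.27·3 + 0.11·2 + 0.13·2 + 0.11·3 + 0.18·4 = 3.01 bits/symbol.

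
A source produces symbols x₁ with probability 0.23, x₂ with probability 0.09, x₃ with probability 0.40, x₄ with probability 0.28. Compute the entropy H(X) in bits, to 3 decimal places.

1.843 bits

H = −Σ pᵢ log₂ pᵢ.
−0.23·log₂(0.23) = 0.4877
−0.09·log₂(0.09) = 0.3127
−0.40·log₂(0.40) = 0.5288
−0.28·log₂(0.28) = 0.5142
Sum ≈ 1.8433 → 1.843 bits.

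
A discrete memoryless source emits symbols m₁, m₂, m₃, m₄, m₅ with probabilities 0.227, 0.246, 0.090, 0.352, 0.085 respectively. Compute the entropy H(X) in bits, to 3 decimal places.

2.129 bits

H = −Σ pᵢ log₂ pᵢ.
−0.227·log₂(0.227) = 0.4856
−0.246·log₂(0.246) = 0.4977
−0.090·log₂(0.090) = 0.3127
−0.352·log₂(0.352) = 0.5302
−0.085·log₂(0.085) = 0.3023
Sum ≈ 2.1285 → 2.129 bits.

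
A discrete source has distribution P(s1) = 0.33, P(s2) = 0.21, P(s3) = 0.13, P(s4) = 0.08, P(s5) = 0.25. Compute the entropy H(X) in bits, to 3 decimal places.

2.175 bits

H = −Σ pᵢ log₂ pᵢ.
−0.33·log₂(0.33) = 0.5278
−0.21·log₂(0.21) = 0.4728
−0.13·log₂(0.13) = 0.3826
−0.08·log₂(0.08) = 0.2915
−0.25·log₂(0.25) = 0.5000
Sum ≈ 2.1748 → 2.175 bits.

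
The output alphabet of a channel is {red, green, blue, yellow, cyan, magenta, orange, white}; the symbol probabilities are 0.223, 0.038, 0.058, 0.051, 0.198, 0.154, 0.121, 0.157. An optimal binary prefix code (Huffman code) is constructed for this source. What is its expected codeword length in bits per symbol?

Repeatedly combine the two least-probable nodes; the expected code length is the sum of the merged weights.
merge 19/500 + 51/1000 → 89/1000
merge 29/500 + 89/1000 → 147/1000
merge 121/1000 + 147/1000 → 67/250
merge 77/500 + 157/1000 → 311/1000
merge 99/500 + 223/1000 → 421/1000
merge 67/250 + 311/1000 → 579/1000
merge 421/1000 + 579/1000 → 1
L = 89/1000 + 147/1000 + 67/250 + 311/1000 + 421/1000 + 579/1000 + 1 = 563/200 = 2.815 bits/symbol.

2.815 bits/symbol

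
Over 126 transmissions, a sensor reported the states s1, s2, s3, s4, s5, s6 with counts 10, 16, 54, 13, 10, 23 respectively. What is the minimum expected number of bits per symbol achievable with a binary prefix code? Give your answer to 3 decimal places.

Probabilities are the counts divided by 126.
Repeatedly combine the two least-probable nodes; the expected code length is the sum of the merged weights.
merge 5/63 + 5/63 → 10/63
merge 13/126 + 8/63 → 29/126
merge 10/63 + 23/126 → 43/126
merge 29/126 + 43/126 → 4/7
merge 3/7 + 4/7 → 1
L = 10/63 + 29/126 + 43/126 + 4/7 + 1 = 145/63 ≈ 2.302 bits/symbol.

2.302 bits/symbol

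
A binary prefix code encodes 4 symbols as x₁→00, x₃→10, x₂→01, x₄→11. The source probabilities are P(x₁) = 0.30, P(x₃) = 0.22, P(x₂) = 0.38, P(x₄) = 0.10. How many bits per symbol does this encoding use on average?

L̄ = Σ pᵢ·ℓᵢ = 0.30·2 + 0.22·2 + 0.38·2 + 0.10·2 = 2 bits/symbol.

2 bits/symbol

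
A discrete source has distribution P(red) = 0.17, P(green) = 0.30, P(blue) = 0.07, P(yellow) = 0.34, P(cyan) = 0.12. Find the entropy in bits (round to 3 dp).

2.120 bits

H = −Σ pᵢ log₂ pᵢ.
−0.17·log₂(0.17) = 0.4346
−0.30·log₂(0.30) = 0.5211
−0.07·log₂(0.07) = 0.2686
−0.34·log₂(0.34) = 0.5292
−0.12·log₂(0.12) = 0.3671
Sum ≈ 2.1205 → 2.120 bits.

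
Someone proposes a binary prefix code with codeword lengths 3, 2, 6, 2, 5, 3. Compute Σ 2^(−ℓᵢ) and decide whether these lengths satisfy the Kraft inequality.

With common denominator 2^6 = 64: Σ 2^(−ℓᵢ) = 8/64 + 16/64 + 1/64 + 16/64 + 2/64 + 8/64 = 51/64 = 0.796875.
Kraft's inequality requires Σ ≤ 1; here Σ = 0.796875 ≤ 1, so such a prefix code exists.

0.796875; yes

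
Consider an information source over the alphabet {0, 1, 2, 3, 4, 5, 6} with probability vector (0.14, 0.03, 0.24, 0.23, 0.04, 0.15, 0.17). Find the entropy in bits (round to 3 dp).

H = −Σ pᵢ log₂ pᵢ.
−0.14·log₂(0.14) = 0.3971
−0.03·log₂(0.03) = 0.1518
−0.24·log₂(0.24) = 0.4941
−0.23·log₂(0.23) = 0.4877
−0.04·log₂(0.04) = 0.1858
−0.15·log₂(0.15) = 0.4105
−0.17·log₂(0.17) = 0.4346
Sum ≈ 2.5616 → 2.562 bits.

2.562 bits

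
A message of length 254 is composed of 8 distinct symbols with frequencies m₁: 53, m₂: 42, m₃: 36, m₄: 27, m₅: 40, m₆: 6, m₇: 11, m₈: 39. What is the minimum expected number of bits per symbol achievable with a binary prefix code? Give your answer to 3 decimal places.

2.858 bits/symbol

Probabilities are the counts divided by 254.
Repeatedly combine the two least-probable nodes; the expected code length is the sum of the merged weights.
merge 3/127 + 11/254 → 17/254
merge 17/254 + 27/254 → 22/127
merge 18/127 + 39/254 → 75/254
merge 20/127 + 21/127 → 41/127
merge 22/127 + 53/254 → 97/254
merge 75/254 + 41/127 → 157/254
merge 97/254 + 157/254 → 1
L = 17/254 + 22/127 + 75/254 + 41/127 + 97/254 + 157/254 + 1 = 363/127 ≈ 2.858 bits/symbol.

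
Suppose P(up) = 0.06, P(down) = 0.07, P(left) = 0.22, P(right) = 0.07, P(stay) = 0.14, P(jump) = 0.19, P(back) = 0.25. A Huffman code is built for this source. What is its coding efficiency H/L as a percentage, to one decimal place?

98.3%

Entropy H = −Σ p log₂ p ≈ 2.6136 bits.
Huffman merges: 3/50+7/100→13/100; 7/100+13/100→1/5; 7/50+19/100→33/100; 1/5+11/50→21/50; 1/4+33/100→29/50; 21/50+29/50→1. L = 133/50 ≈ 2.6600.
Efficiency = H/L = 2.6136/2.6600 = 98.3%.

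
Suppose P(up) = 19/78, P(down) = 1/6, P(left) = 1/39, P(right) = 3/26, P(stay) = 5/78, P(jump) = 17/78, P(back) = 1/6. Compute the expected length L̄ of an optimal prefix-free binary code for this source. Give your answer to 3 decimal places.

Repeatedly combine the two least-probable nodes; the expected code length is the sum of the merged weights.
merge 1/39 + 5/78 → 7/78
merge 7/78 + 3/26 → 8/39
merge 1/6 + 1/6 → 1/3
merge 8/39 + 17/78 → 11/26
merge 19/78 + 1/3 → 15/26
merge 11/26 + 15/26 → 1
L = 7/78 + 8/39 + 1/3 + 11/26 + 15/26 + 1 = 205/78 ≈ 2.628 bits/symbol.

2.628 bits/symbol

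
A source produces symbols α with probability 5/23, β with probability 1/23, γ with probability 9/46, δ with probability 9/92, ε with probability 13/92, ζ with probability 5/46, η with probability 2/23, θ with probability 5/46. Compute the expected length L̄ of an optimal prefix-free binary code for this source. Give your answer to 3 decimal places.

2.913 bits/symbol

Repeatedly combine the two least-probable nodes; the expected code length is the sum of the merged weights.
merge 1/23 + 2/23 → 3/23
merge 9/92 + 5/46 → 19/92
merge 5/46 + 3/23 → 11/46
merge 13/92 + 9/46 → 31/92
merge 19/92 + 5/23 → 39/92
merge 11/46 + 31/92 → 53/92
merge 39/92 + 53/92 → 1
L = 3/23 + 19/92 + 11/46 + 31/92 + 39/92 + 53/92 + 1 = 67/23 ≈ 2.913 bits/symbol.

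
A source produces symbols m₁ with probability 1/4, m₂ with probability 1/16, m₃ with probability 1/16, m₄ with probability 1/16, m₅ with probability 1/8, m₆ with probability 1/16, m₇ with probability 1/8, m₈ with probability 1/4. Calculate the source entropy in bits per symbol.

2.75 bits

Each probability is a power of 1/2, so log₂(1/p) is an integer.
H = Σ p·log₂(1/p) = 1/4·2 + 1/16·4 + 1/16·4 + 1/16·4 + 1/8·3 + 1/16·4 + 1/8·3 + 1/4·2 = 2.75 bits.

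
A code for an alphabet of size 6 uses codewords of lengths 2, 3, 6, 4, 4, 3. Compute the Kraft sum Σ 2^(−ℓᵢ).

0.640625

With common denominator 2^6 = 64: Σ 2^(−ℓᵢ) = 16/64 + 8/64 + 1/64 + 4/64 + 4/64 + 8/64 = 41/64 = 0.640625.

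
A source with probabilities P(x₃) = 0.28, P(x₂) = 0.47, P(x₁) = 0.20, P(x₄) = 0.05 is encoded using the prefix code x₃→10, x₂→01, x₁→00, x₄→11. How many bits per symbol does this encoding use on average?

2 bits/symbol

L̄ = Σ pᵢ·ℓᵢ = 0.28·2 + 0.47·2 + 0.20·2 + 0.05·2 = 2 bits/symbol.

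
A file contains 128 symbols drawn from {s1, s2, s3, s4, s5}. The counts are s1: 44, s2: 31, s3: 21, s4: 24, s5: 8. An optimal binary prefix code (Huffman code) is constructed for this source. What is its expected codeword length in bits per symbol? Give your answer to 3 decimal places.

2.227 bits/symbol

Probabilities are the counts divided by 128.
Repeatedly combine the two least-probable nodes; the expected code length is the sum of the merged weights.
merge 1/16 + 21/128 → 29/128
merge 3/16 + 29/128 → 53/128
merge 31/128 + 11/32 → 75/128
merge 53/128 + 75/128 → 1
L = 29/128 + 53/128 + 75/128 + 1 = 285/128 ≈ 2.227 bits/symbol.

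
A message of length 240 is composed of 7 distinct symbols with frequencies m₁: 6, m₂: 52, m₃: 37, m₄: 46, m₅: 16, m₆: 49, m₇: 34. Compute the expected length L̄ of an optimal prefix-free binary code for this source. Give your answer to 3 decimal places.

Probabilities are the counts divided by 240.
Repeatedly combine the two least-probable nodes; the expected code length is the sum of the merged weights.
merge 1/40 + 1/15 → 11/120
merge 11/120 + 17/120 → 7/30
merge 37/240 + 23/120 → 83/240
merge 49/240 + 13/60 → 101/240
merge 7/30 + 83/240 → 139/240
merge 101/240 + 139/240 → 1
L = 11/120 + 7/30 + 83/240 + 101/240 + 139/240 + 1 = 641/240 ≈ 2.671 bits/symbol.

2.671 bits/symbol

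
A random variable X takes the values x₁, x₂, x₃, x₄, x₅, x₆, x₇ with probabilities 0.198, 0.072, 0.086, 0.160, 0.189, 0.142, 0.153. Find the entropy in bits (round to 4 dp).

H = −Σ pᵢ log₂ pᵢ.
−0.198·log₂(0.198) = 0.4626
−0.072·log₂(0.072) = 0.2733
−0.086·log₂(0.086) = 0.3044
−0.160·log₂(0.160) = 0.4230
−0.189·log₂(0.189) = 0.4543
−0.142·log₂(0.142) = 0.3999
−0.153·log₂(0.153) = 0.4144
Sum ≈ 2.7319 → 2.7319 bits.

2.7319 bits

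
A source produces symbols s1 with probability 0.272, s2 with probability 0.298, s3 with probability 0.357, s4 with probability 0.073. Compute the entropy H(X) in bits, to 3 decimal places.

H = −Σ pᵢ log₂ pᵢ.
−0.272·log₂(0.272) = 0.5109
−0.298·log₂(0.298) = 0.5205
−0.357·log₂(0.357) = 0.5305
−0.073·log₂(0.073) = 0.2756
Sum ≈ 1.8375 → 1.838 bits.

1.838 bits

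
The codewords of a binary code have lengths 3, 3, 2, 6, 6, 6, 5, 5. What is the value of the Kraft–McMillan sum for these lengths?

0.609375

With common denominator 2^6 = 64: Σ 2^(−ℓᵢ) = 8/64 + 8/64 + 16/64 + 1/64 + 1/64 + 1/64 + 2/64 + 2/64 = 39/64 = 0.609375.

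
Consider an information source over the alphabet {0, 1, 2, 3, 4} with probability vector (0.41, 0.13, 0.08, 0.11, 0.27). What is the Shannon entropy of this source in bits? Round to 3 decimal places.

2.062 bits

H = −Σ pᵢ log₂ pᵢ.
−0.41·log₂(0.41) = 0.5274
−0.13·log₂(0.13) = 0.3826
−0.08·log₂(0.08) = 0.2915
−0.11·log₂(0.11) = 0.3503
−0.27·log₂(0.27) = 0.5100
Sum ≈ 2.0618 → 2.062 bits.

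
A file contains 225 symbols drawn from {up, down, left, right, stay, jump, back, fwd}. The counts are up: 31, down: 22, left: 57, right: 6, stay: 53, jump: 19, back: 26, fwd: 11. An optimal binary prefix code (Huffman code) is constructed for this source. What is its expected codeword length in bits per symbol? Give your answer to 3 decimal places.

2.747 bits/symbol

Probabilities are the counts divided by 225.
Repeatedly combine the two least-probable nodes; the expected code length is the sum of the merged weights.
merge 2/75 + 11/225 → 17/225
merge 17/225 + 19/225 → 4/25
merge 22/225 + 26/225 → 16/75
merge 31/225 + 4/25 → 67/225
merge 16/75 + 53/225 → 101/225
merge 19/75 + 67/225 → 124/225
merge 101/225 + 124/225 → 1
L = 17/225 + 4/25 + 16/75 + 67/225 + 101/225 + 124/225 + 1 = 206/75 ≈ 2.747 bits/symbol.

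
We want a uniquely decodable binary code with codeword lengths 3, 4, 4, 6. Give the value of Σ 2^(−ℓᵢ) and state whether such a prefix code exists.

0.265625; yes

With common denominator 2^6 = 64: Σ 2^(−ℓᵢ) = 8/64 + 4/64 + 4/64 + 1/64 = 17/64 = 0.265625.
Kraft's inequality requires Σ ≤ 1; here Σ = 0.265625 ≤ 1, so such a prefix code exists.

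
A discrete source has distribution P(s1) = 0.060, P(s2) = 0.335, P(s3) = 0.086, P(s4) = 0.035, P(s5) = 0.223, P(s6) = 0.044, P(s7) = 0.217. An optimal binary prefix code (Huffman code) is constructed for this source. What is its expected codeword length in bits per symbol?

2.443 bits/symbol

Repeatedly combine the two least-probable nodes; the expected code length is the sum of the merged weights.
merge 7/200 + 11/250 → 79/1000
merge 3/50 + 79/1000 → 139/1000
merge 43/500 + 139/1000 → 9/40
merge 217/1000 + 223/1000 → 11/25
merge 9/40 + 67/200 → 14/25
merge 11/25 + 14/25 → 1
L = 79/1000 + 139/1000 + 9/40 + 11/25 + 14/25 + 1 = 2443/1000 = 2.443 bits/symbol.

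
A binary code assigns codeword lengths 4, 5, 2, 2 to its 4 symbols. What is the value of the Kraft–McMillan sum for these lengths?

With common denominator 2^5 = 32: Σ 2^(−ℓᵢ) = 2/32 + 1/32 + 8/32 + 8/32 = 19/32 = 0.59375.

0.59375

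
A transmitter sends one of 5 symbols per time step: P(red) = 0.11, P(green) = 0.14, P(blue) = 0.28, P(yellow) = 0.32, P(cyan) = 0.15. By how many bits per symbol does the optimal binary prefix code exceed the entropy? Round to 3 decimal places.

0.052 bits

Entropy H = −Σ p log₂ p ≈ 2.1982 bits.
Huffman merges: 11/100+7/50→1/4; 3/20+1/4→2/5; 7/25+8/25→3/5; 2/5+3/5→1. L = 9/4 ≈ 2.2500.
L − H = 2.2500 − 2.1982 = 0.052 bits.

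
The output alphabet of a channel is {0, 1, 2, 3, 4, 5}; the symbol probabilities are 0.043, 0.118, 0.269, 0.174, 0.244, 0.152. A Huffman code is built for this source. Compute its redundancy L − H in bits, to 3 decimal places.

Entropy H = −Σ p log₂ p ≈ 2.4172 bits.
Huffman merges: 43/1000+59/500→161/1000; 19/125+161/1000→313/1000; 87/500+61/250→209/500; 269/1000+313/1000→291/500; 209/500+291/500→1. L = 1237/500 ≈ 2.4740.
L − H = 2.4740 − 2.4172 = 0.057 bits.

0.057 bits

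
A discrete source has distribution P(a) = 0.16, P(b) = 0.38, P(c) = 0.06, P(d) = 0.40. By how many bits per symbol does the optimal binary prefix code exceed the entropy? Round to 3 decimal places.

Entropy H = −Σ p log₂ p ≈ 1.7258 bits.
Huffman merges: 3/50+4/25→11/50; 11/50+19/50→3/5; 2/5+3/5→1. L = 91/50 ≈ 1.8200.
L − H = 1.8200 − 1.7258 = 0.094 bits.

0.094 bits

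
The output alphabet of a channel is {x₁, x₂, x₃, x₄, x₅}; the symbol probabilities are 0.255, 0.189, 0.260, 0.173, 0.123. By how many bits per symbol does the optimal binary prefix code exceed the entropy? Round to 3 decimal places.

Entropy H = −Σ p log₂ p ≈ 2.2720 bits.
Huffman merges: 123/1000+173/1000→37/125; 189/1000+51/200→111/250; 13/50+37/125→139/250; 111/250+139/250→1. L = 287/125 ≈ 2.2960.
L − H = 2.2960 − 2.2720 = 0.024 bits.

0.024 bits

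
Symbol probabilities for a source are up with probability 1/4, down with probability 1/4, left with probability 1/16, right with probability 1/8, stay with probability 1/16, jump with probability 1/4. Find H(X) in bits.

Each probability is a power of 1/2, so log₂(1/p) is an integer.
H = Σ p·log₂(1/p) = 1/4·2 + 1/4·2 + 1/16·4 + 1/8·3 + 1/16·4 + 1/4·2 = 2.375 bits.

2.375 bits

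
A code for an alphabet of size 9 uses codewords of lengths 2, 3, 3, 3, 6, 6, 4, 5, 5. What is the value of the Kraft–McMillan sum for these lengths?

0.78125

With common denominator 2^6 = 64: Σ 2^(−ℓᵢ) = 16/64 + 8/64 + 8/64 + 8/64 + 1/64 + 1/64 + 4/64 + 2/64 + 2/64 = 50/64 = 0.78125.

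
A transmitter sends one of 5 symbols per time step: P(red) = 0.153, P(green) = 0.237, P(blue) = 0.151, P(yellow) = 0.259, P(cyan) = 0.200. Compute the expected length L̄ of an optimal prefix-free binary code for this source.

Repeatedly combine the two least-probable nodes; the expected code length is the sum of the merged weights.
merge 151/1000 + 153/1000 → 38/125
merge 1/5 + 237/1000 → 437/1000
merge 259/1000 + 38/125 → 563/1000
merge 437/1000 + 563/1000 → 1
L = 38/125 + 437/1000 + 563/1000 + 1 = 288/125 = 2.304 bits/symbol.

2.304 bits/symbol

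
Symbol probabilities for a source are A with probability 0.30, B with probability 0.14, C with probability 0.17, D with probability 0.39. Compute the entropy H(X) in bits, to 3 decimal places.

H = −Σ pᵢ log₂ pᵢ.
−0.30·log₂(0.30) = 0.5211
−0.14·log₂(0.14) = 0.3971
−0.17·log₂(0.17) = 0.4346
−0.39·log₂(0.39) = 0.5298
Sum ≈ 1.8826 → 1.883 bits.

1.883 bits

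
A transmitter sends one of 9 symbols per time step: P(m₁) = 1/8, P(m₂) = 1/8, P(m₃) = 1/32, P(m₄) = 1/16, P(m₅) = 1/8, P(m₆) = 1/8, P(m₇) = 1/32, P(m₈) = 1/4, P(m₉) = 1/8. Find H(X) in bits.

2.9375 bits

Each probability is a power of 1/2, so log₂(1/p) is an integer.
H = Σ p·log₂(1/p) = 1/8·3 + 1/8·3 + 1/32·5 + 1/16·4 + 1/8·3 + 1/8·3 + 1/32·5 + 1/4·2 + 1/8·3 = 2.9375 bits.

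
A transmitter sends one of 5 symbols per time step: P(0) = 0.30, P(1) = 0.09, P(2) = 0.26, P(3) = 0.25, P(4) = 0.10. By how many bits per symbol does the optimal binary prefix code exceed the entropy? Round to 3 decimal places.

0.019 bits

Entropy H = −Σ p log₂ p ≈ 2.1712 bits.
Huffman merges: 9/100+1/10→19/100; 19/100+1/4→11/25; 13/50+3/10→14/25; 11/25+14/25→1. L = 219/100 ≈ 2.1900.
L − H = 2.1900 − 2.1712 = 0.019 bits.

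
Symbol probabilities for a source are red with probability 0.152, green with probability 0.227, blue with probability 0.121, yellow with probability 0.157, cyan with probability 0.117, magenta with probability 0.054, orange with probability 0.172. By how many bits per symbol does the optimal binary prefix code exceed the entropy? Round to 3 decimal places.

Entropy H = −Σ p log₂ p ≈ 2.7131 bits.
Huffman merges: 27/500+117/1000→171/1000; 121/1000+19/125→273/1000; 157/1000+171/1000→41/125; 43/250+227/1000→399/1000; 273/1000+41/125→601/1000; 399/1000+601/1000→1. L = 693/250 ≈ 2.7720.
L − H = 2.7720 − 2.7131 = 0.059 bits.

0.059 bits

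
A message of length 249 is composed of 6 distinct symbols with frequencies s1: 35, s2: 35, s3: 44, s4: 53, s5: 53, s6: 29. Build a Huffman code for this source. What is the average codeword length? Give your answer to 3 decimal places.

Probabilities are the counts divided by 249.
Repeatedly combine the two least-probable nodes; the expected code length is the sum of the merged weights.
merge 29/249 + 35/249 → 64/249
merge 35/249 + 44/249 → 79/249
merge 53/249 + 53/249 → 106/249
merge 64/249 + 79/249 → 143/249
merge 106/249 + 143/249 → 1
L = 64/249 + 79/249 + 106/249 + 143/249 + 1 = 641/249 ≈ 2.574 bits/symbol.

2.574 bits/symbol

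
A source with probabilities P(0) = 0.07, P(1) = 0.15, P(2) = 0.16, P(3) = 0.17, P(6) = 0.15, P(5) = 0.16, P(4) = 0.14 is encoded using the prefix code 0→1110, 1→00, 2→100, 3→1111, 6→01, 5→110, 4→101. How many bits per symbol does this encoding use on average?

L̄ = Σ pᵢ·ℓᵢ = 0.07·4 + 0.15·2 + 0.16·3 + 0.17·4 + 0.15·2 + 0.16·3 + 0.14·3 = 2.94 bits/symbol.

2.94 bits/symbol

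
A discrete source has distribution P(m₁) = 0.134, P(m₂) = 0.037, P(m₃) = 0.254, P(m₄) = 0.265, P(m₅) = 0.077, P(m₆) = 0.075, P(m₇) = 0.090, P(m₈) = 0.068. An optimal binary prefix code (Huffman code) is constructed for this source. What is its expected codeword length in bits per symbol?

Repeatedly combine the two least-probable nodes; the expected code length is the sum of the merged weights.
merge 37/1000 + 17/250 → 21/200
merge 3/40 + 77/1000 → 19/125
merge 9/100 + 21/200 → 39/200
merge 67/500 + 19/125 → 143/500
merge 39/200 + 127/500 → 449/1000
merge 53/200 + 143/500 → 551/1000
merge 449/1000 + 551/1000 → 1
L = 21/200 + 19/125 + 39/200 + 143/500 + 449/1000 + 551/1000 + 1 = 1369/500 = 2.738 bits/symbol.

2.738 bits/symbol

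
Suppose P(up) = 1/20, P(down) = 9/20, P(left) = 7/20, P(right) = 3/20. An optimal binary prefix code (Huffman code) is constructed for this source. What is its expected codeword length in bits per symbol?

Repeatedly combine the two least-probable nodes; the expected code length is the sum of the merged weights.
merge 1/20 + 3/20 → 1/5
merge 1/5 + 7/20 → 11/20
merge 9/20 + 11/20 → 1
L = 1/5 + 11/20 + 1 = 7/4 = 1.75 bits/symbol.

1.75 bits/symbol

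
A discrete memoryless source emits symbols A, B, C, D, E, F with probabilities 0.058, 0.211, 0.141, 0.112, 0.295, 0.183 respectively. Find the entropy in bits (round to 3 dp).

2.432 bits

H = −Σ pᵢ log₂ pᵢ.
−0.058·log₂(0.058) = 0.2383
−0.211·log₂(0.211) = 0.4736
−0.141·log₂(0.141) = 0.3985
−0.112·log₂(0.112) = 0.3537
−0.295·log₂(0.295) = 0.5196
−0.183·log₂(0.183) = 0.4484
Sum ≈ 2.4320 → 2.432 bits.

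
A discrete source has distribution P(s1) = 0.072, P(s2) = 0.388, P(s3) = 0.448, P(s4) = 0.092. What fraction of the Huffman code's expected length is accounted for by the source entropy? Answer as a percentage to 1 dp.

95.5%

Entropy H = −Σ p log₂ p ≈ 1.6389 bits.
Huffman merges: 9/125+23/250→41/250; 41/250+97/250→69/125; 56/125+69/125→1. L = 429/250 ≈ 1.7160.
Efficiency = H/L = 1.6389/1.7160 = 95.5%.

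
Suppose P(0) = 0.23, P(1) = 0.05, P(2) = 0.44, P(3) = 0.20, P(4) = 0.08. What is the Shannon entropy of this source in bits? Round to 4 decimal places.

H = −Σ pᵢ log₂ pᵢ.
−0.23·log₂(0.23) = 0.4877
−0.05·log₂(0.05) = 0.2161
−0.44·log₂(0.44) = 0.5211
−0.20·log₂(0.20) = 0.4644
−0.08·log₂(0.08) = 0.2915
Sum ≈ 1.9808 → 1.9808 bits.

1.9808 bits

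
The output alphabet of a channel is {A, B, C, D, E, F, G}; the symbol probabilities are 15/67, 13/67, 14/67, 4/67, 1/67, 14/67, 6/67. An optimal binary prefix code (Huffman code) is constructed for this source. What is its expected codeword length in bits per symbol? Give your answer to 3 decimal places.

Repeatedly combine the two least-probable nodes; the expected code length is the sum of the merged weights.
merge 1/67 + 4/67 → 5/67
merge 5/67 + 6/67 → 11/67
merge 11/67 + 13/67 → 24/67
merge 14/67 + 14/67 → 28/67
merge 15/67 + 24/67 → 39/67
merge 28/67 + 39/67 → 1
L = 5/67 + 11/67 + 24/67 + 28/67 + 39/67 + 1 = 174/67 ≈ 2.597 bits/symbol.

2.597 bits/symbol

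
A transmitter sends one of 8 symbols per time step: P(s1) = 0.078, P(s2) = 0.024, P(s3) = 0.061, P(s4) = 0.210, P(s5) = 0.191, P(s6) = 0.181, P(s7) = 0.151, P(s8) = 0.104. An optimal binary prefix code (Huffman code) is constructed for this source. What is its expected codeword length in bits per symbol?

Repeatedly combine the two least-probable nodes; the expected code length is the sum of the merged weights.
merge 3/125 + 61/1000 → 17/200
merge 39/500 + 17/200 → 163/1000
merge 13/125 + 151/1000 → 51/200
merge 163/1000 + 181/1000 → 43/125
merge 191/1000 + 21/100 → 401/1000
merge 51/200 + 43/125 → 599/1000
merge 401/1000 + 599/1000 → 1
L = 17/200 + 163/1000 + 51/200 + 43/125 + 401/1000 + 599/1000 + 1 = 2847/1000 = 2.847 bits/symbol.

2.847 bits/symbol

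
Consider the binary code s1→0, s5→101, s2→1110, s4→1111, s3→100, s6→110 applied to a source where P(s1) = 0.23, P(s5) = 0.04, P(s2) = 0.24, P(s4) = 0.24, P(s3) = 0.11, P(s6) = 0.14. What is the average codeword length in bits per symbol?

3.02 bits/symbol

L̄ = Σ pᵢ·ℓᵢ = 0.23·1 + 0.04·3 + 0.24·4 + 0.24·4 + 0.11·3 + 0.14·3 = 3.02 bits/symbol.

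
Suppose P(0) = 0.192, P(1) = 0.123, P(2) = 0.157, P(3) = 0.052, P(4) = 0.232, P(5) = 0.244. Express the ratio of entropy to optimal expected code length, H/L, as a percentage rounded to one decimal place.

98.0%

Entropy H = −Σ p log₂ p ≈ 2.4557 bits.
Huffman merges: 13/250+123/1000→7/40; 157/1000+7/40→83/250; 24/125+29/125→53/125; 61/250+83/250→72/125; 53/125+72/125→1. L = 2507/1000 ≈ 2.5070.
Efficiency = H/L = 2.4557/2.5070 = 98.0%.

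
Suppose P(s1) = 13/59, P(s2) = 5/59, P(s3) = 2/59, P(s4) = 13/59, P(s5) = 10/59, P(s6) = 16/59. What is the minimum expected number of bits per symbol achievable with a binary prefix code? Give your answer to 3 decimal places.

2.407 bits/symbol

Repeatedly combine the two least-probable nodes; the expected code length is the sum of the merged weights.
merge 2/59 + 5/59 → 7/59
merge 7/59 + 10/59 → 17/59
merge 13/59 + 13/59 → 26/59
merge 16/59 + 17/59 → 33/59
merge 26/59 + 33/59 → 1
L = 7/59 + 17/59 + 26/59 + 33/59 + 1 = 142/59 ≈ 2.407 bits/symbol.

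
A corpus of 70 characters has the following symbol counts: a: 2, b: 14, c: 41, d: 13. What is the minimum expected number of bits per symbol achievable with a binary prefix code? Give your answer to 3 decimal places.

Probabilities are the counts divided by 70.
Repeatedly combine the two least-probable nodes; the expected code length is the sum of the merged weights.
merge 1/35 + 13/70 → 3/14
merge 1/5 + 3/14 → 29/70
merge 29/70 + 41/70 → 1
L = 3/14 + 29/70 + 1 = 57/35 ≈ 1.629 bits/symbol.

1.629 bits/symbol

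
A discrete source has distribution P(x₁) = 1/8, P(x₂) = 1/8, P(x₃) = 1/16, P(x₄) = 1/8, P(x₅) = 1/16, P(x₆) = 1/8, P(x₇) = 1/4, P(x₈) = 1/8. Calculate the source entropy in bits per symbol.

2.875 bits

Each probability is a power of 1/2, so log₂(1/p) is an integer.
H = Σ p·log₂(1/p) = 1/8·3 + 1/8·3 + 1/16·4 + 1/8·3 + 1/16·4 + 1/8·3 + 1/4·2 + 1/8·3 = 2.875 bits.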